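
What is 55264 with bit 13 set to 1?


55264 | (1 << 13) = 55264 | 8192 = 63456

63456


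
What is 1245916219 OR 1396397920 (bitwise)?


0b1001010010000110010110000111011 | 0b1010011001110110101011101100000 = 0b1011011011110110111111101111011 = 1534820219

1534820219


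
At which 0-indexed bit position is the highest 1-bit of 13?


0b1101. Highest set bit at position 3

3


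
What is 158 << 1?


0b10011110 << 1 = 0b100111100 = 316

316


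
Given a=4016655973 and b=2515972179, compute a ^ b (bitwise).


4016655973 ^ 2515972179 = 2057305654

2057305654


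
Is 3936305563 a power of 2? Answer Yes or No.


0b11101010100111110100000110011011. Multiple bits set => No

No


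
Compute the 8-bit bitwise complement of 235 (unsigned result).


~0b11101011 = 0b10100 = 20 (8-bit unsigned)

20


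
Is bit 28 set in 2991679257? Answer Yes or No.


0b10110010010100010110011100011001, bit 28 = 1. Yes

Yes


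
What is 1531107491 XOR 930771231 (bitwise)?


0b1011011010000101101100010100011 ^ 0b110111011110100111000100011111 = 0b1101100001110001010100110111100 = 1815652796

1815652796


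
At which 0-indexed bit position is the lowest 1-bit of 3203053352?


0b10111110111010101011011100101000. Lowest set bit at position 3

3


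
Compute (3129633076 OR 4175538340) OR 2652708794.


Step 1: 3129633076 | 4175538340 = 4209764788
Step 2: 4209764788 | 2652708794 = 4278190014

4278190014


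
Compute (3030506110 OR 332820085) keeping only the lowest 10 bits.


Step 1: 3030506110 | 332820085 = 3086483071
Step 2: 3086483071 & 1023 = 639

639


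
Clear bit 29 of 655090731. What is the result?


655090731 & ~(1 << 29) = 118219819

118219819


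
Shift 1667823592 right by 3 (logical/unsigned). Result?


0b1100011011010001111011111101000 >> 3 = 0b1100011011010001111011111101 = 208477949

208477949


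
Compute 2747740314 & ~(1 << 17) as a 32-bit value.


2747740314 & ~(1 << 17) = 2747609242

2747609242


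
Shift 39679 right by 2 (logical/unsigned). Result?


0b1001101011111111 >> 2 = 0b10011010111111 = 9919

9919


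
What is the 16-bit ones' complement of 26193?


26193 ^ 65535 = 39342

39342


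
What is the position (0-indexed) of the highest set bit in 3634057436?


0b11011000100110110101000011011100. Highest set bit at position 31

31


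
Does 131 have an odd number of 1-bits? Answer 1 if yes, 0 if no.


0b10000011 has 3 ones => parity 1

1


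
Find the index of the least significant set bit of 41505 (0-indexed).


0b1010001000100001. Lowest set bit at position 0

0


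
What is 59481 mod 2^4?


59481 & 15 = 9

9


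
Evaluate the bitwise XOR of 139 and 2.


0b10001011 ^ 0b10 = 0b10001001 = 137

137


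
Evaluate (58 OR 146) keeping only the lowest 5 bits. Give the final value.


Step 1: 58 | 146 = 186
Step 2: 186 & 31 = 26

26


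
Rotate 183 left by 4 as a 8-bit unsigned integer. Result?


Rotate 0b10110111 left by 4 (8-bit) = 0b1111011 = 123

123


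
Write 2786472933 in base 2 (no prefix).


2786472933 = 10100110000101100011001111100101 in binary

10100110000101100011001111100101


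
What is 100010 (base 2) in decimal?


100010 in decimal = 34

34


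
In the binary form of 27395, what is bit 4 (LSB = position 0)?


0b110101100000011, position 4 = 0

0


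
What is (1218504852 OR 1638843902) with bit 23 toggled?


Step 1: 1218504852 | 1638843902 = 1773071870
Step 2: 1773071870 ^ (1 << 23) = 1773071870 ^ 8388608 = 1764683262

1764683262


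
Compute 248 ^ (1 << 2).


248 ^ (1 << 2) = 248 ^ 4 = 252

252


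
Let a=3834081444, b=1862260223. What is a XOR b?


3834081444 ^ 1862260223 = 2323162459

2323162459


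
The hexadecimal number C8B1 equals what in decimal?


C8B1 hex = 51377 decimal

51377


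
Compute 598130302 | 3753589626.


0b100011101001101011111001111110 | 0b11011111101110110011101101111010 = 0b11111111101111111011111101111110 = 4290756478

4290756478


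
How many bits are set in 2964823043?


0b10110000101101111001110000000011 has 15 set bits

15


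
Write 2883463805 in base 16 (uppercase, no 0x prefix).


2883463805 = ABDE2A7D hex

ABDE2A7D


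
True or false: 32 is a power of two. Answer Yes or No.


0b100000. Only one bit set => Yes

Yes


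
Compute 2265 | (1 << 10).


2265 | (1 << 10) = 2265 | 1024 = 3289

3289


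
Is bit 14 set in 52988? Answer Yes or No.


0b1100111011111100, bit 14 = 1. Yes

Yes


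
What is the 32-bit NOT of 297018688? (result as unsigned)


~0b10001101101000010010101000000 = 0b11101110010010111101101010111111 = 3997948607 (32-bit unsigned)

3997948607


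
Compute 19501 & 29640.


0b100110000101101 & 0b111001111001000 = 0b100000000001000 = 16392

16392


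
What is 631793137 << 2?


0b100101101010000110010111110001 << 2 = 0b10010110101000011001011111000100 = 2527172548

2527172548


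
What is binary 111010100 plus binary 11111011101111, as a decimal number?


111010100 + 11111011101111 = 100000011000011 = 16579

16579


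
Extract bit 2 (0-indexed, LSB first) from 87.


0b1010111, position 2 = 1

1


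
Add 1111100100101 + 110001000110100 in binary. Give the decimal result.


1111100100101 + 110001000110100 = 1000000101011001 = 33113

33113


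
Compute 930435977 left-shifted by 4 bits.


0b110111011101010101001110001001 << 4 = 0b1101110111010101010011100010010000 = 14886975632

14886975632


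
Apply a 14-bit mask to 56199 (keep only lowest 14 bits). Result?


56199 & 16383 = 7047

7047


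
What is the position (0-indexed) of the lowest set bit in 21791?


0b101010100011111. Lowest set bit at position 0

0


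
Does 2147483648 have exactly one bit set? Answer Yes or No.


0b10000000000000000000000000000000. Only one bit set => Yes

Yes


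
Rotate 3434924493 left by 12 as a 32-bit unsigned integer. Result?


Rotate 0b11001100101111001100100111001101 left by 12 (32-bit) = 0b11001100100111001101110011001011 = 3432832203

3432832203


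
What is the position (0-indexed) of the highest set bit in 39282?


0b1001100101110010. Highest set bit at position 15

15


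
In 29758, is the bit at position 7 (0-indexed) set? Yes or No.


0b111010000111110, bit 7 = 0. No

No


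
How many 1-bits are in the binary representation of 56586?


0b1101110100001010 has 8 set bits

8


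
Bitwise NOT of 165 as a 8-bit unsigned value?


~0b10100101 = 0b1011010 = 90 (8-bit unsigned)

90


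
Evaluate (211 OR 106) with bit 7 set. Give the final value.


Step 1: 211 | 106 = 251
Step 2: 251 | (1 << 7) = 251 | 128 = 251

251


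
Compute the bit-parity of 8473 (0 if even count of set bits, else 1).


0b10000100011001 has 5 ones => parity 1

1


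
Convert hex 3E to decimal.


3E hex = 62 decimal

62


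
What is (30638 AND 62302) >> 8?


Step 1: 30638 & 62302 = 29454
Step 2: 29454 >> 8 = 115

115


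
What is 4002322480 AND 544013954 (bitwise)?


0b11101110100011101001100000110000 & 0b100000011011001111111010000010 = 0b100000000011001001100000000000 = 537696256

537696256


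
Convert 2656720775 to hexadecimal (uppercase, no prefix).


2656720775 = 9E5A5787 hex

9E5A5787


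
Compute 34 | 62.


0b100010 | 0b111110 = 0b111110 = 62

62


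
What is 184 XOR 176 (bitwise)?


0b10111000 ^ 0b10110000 = 0b1000 = 8

8


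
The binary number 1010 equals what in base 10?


1010 in decimal = 10

10


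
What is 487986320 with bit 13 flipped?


487986320 ^ (1 << 13) = 487986320 ^ 8192 = 487994512

487994512


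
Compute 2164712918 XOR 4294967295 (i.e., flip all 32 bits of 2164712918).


2164712918 ^ 4294967295 = 2130254377

2130254377


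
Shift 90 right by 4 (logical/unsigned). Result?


0b1011010 >> 4 = 0b101 = 5

5


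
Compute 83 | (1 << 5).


83 | (1 << 5) = 83 | 32 = 115

115


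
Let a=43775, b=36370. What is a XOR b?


43775 ^ 36370 = 9453

9453


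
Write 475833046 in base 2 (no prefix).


475833046 = 11100010111001010001011010110 in binary

11100010111001010001011010110


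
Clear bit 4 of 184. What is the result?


184 & ~(1 << 4) = 168

168


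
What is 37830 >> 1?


0b1001001111000110 >> 1 = 0b100100111100011 = 18915

18915


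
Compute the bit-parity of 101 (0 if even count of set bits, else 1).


0b1100101 has 4 ones => parity 0

0


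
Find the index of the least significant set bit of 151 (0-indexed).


0b10010111. Lowest set bit at position 0

0


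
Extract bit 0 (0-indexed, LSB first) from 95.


0b1011111, position 0 = 1

1


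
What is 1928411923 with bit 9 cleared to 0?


1928411923 & ~(1 << 9) = 1928411411

1928411411


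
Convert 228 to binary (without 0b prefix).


228 = 11100100 in binary

11100100


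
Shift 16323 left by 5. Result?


0b11111111000011 << 5 = 0b1111111100001100000 = 522336

522336


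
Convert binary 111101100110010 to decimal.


111101100110010 in decimal = 31538

31538


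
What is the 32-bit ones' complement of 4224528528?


4224528528 ^ 4294967295 = 70438767

70438767


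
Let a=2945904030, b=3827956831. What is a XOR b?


2945904030 ^ 3827956831 = 1270813121

1270813121


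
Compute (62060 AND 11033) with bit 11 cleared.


Step 1: 62060 & 11033 = 8712
Step 2: 8712 & ~(1 << 11) = 8712

8712


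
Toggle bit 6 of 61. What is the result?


61 ^ (1 << 6) = 61 ^ 64 = 125

125


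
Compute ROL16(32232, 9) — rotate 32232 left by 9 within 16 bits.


Rotate 0b111110111101000 left by 9 (16-bit) = 0b1101000011111011 = 53499

53499


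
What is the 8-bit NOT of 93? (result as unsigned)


~0b1011101 = 0b10100010 = 162 (8-bit unsigned)

162


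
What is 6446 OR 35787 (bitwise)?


0b1100100101110 | 0b1000101111001011 = 0b1001101111101111 = 39919

39919


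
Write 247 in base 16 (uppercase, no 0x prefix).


247 = F7 hex

F7


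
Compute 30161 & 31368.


0b111010111010001 & 0b111101010001000 = 0b111000010000000 = 28800

28800


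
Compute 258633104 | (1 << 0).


258633104 | (1 << 0) = 258633104 | 1 = 258633105

258633105


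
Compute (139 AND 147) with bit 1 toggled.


Step 1: 139 & 147 = 131
Step 2: 131 ^ (1 << 1) = 131 ^ 2 = 129

129


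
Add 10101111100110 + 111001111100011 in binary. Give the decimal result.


10101111100110 + 111001111100011 = 1001111111001001 = 40905

40905


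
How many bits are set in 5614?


0b1010111101110 has 9 set bits

9


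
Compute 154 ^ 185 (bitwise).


0b10011010 ^ 0b10111001 = 0b100011 = 35

35


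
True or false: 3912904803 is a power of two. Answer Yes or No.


0b11101001001110100011000001100011. Multiple bits set => No

No


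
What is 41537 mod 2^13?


41537 & 8191 = 577

577


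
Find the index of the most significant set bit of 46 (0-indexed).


0b101110. Highest set bit at position 5

5


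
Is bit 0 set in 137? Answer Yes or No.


0b10001001, bit 0 = 1. Yes

Yes


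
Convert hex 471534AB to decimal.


471534AB hex = 1192572075 decimal

1192572075


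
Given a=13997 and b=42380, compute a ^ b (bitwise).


13997 ^ 42380 = 37665

37665


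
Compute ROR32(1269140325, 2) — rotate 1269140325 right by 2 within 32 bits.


Rotate 0b1001011101001011000101101100101 right by 2 (32-bit) = 0b1010010111010010110001011011001 = 1391026905

1391026905


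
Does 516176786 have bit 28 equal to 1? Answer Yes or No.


0b11110110001000011101110010010, bit 28 = 1. Yes

Yes


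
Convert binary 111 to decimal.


111 in decimal = 7

7


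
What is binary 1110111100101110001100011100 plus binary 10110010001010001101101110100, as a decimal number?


1110111100101110001100011100 + 10110010001010001101101110100 = 100101001101111111111010010000 = 624426640

624426640


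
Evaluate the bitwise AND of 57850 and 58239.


0b1110000111111010 & 0b1110001101111111 = 0b1110000101111010 = 57722

57722


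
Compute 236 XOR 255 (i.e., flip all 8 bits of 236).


236 ^ 255 = 19

19


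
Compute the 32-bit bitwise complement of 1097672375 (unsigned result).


~0b1000001011011010010011010110111 = 0b10111110100100101101100101001000 = 3197294920 (32-bit unsigned)

3197294920


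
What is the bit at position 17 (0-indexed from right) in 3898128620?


0b11101000010110001011100011101100, position 17 = 0

0


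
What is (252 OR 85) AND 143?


Step 1: 252 | 85 = 253
Step 2: 253 & 143 = 141

141


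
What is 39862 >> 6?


0b1001101110110110 >> 6 = 0b1001101110 = 622

622


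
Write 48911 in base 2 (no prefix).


48911 = 1011111100001111 in binary

1011111100001111


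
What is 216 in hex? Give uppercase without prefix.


216 = D8 hex

D8


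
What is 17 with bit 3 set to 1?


17 | (1 << 3) = 17 | 8 = 25

25


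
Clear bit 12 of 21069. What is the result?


21069 & ~(1 << 12) = 16973

16973


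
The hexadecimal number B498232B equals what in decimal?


B498232B hex = 3029869355 decimal

3029869355


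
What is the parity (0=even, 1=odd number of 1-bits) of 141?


0b10001101 has 4 ones => parity 0

0


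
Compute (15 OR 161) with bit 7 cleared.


Step 1: 15 | 161 = 175
Step 2: 175 & ~(1 << 7) = 47

47


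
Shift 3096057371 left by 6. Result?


0b10111000100010100001011000011011 << 6 = 0b10111000100010100001011000011011000000 = 198147671744

198147671744


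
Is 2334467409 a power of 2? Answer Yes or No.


0b10001011001001010010010101010001. Multiple bits set => No

No


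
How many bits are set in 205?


0b11001101 has 5 set bits

5


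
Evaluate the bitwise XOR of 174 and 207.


0b10101110 ^ 0b11001111 = 0b1100001 = 97

97


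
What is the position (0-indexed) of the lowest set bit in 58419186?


0b11011110110110011111110010. Lowest set bit at position 1

1


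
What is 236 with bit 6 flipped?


236 ^ (1 << 6) = 236 ^ 64 = 172

172


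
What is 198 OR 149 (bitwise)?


0b11000110 | 0b10010101 = 0b11010111 = 215

215


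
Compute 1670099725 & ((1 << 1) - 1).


1670099725 & 1 = 1

1


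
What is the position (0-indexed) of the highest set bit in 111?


0b1101111. Highest set bit at position 6

6


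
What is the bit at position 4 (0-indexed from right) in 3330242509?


0b11000110011111110111011111001101, position 4 = 0

0


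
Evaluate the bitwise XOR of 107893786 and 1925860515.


0b110011011100101010000011010 ^ 0b1110010110010100100110010100011 = 0b1110100101001000001100010111001 = 1956911289

1956911289


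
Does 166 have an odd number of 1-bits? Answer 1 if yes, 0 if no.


0b10100110 has 4 ones => parity 0

0


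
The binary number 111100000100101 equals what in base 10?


111100000100101 in decimal = 30757

30757


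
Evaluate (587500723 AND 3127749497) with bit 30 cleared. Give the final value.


Step 1: 587500723 & 3127749497 = 570722353
Step 2: 570722353 & ~(1 << 30) = 570722353

570722353


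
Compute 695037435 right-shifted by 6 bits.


0b101001011011010110110111111011 >> 6 = 0b101001011011010110110111 = 10859959

10859959


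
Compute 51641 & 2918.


0b1100100110111001 & 0b101101100110 = 0b100100100000 = 2336

2336


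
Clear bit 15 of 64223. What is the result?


64223 & ~(1 << 15) = 31455

31455


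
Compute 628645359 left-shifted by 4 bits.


0b100101011110000101110111101111 << 4 = 0b1001010111100001011101111011110000 = 10058325744

10058325744


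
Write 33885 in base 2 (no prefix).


33885 = 1000010001011101 in binary

1000010001011101


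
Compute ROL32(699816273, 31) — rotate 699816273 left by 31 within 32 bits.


Rotate 0b101001101101100101100101010001 left by 31 (32-bit) = 0b10010100110110110010110010101000 = 2497391784

2497391784


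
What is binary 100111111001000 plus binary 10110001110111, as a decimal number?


100111111001000 + 10110001110111 = 111110000111111 = 31807

31807


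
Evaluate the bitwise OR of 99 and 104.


0b1100011 | 0b1101000 = 0b1101011 = 107

107


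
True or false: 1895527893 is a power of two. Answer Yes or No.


0b1110000111110110111010111010101. Multiple bits set => No

No


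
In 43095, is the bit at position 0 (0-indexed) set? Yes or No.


0b1010100001010111, bit 0 = 1. Yes

Yes


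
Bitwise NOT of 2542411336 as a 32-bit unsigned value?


~0b10010111100010100001111001001000 = 0b1101000011101011110000110110111 = 1752555959 (32-bit unsigned)

1752555959


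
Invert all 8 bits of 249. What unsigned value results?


249 ^ 255 = 6

6


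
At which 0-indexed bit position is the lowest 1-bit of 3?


0b11. Lowest set bit at position 0

0


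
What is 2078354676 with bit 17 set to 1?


2078354676 | (1 << 17) = 2078354676 | 131072 = 2078485748

2078485748


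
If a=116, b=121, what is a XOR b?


116 ^ 121 = 13

13


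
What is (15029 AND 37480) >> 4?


Step 1: 15029 & 37480 = 4640
Step 2: 4640 >> 4 = 290

290


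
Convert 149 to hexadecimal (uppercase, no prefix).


149 = 95 hex

95


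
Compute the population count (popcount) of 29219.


0b111001000100011 has 7 set bits

7


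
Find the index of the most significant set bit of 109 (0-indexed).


0b1101101. Highest set bit at position 6

6


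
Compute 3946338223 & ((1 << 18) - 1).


3946338223 & 262143 = 22447

22447


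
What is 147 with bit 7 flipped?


147 ^ (1 << 7) = 147 ^ 128 = 19

19


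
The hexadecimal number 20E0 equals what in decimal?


20E0 hex = 8416 decimal

8416


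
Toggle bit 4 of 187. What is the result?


187 ^ (1 << 4) = 187 ^ 16 = 171

171


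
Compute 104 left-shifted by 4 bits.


0b1101000 << 4 = 0b11010000000 = 1664

1664


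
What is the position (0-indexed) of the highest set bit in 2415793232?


0b10001111111111100001010001010000. Highest set bit at position 31

31


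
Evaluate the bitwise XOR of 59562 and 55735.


0b1110100010101010 ^ 0b1101100110110111 = 0b11000100011101 = 12573

12573


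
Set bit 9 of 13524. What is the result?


13524 | (1 << 9) = 13524 | 512 = 14036

14036


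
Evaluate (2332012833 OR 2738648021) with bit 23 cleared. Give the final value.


Step 1: 2332012833 | 2738648021 = 2885678069
Step 2: 2885678069 & ~(1 << 23) = 2877289461

2877289461


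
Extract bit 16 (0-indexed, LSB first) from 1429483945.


0b1010101001101000011000110101001, position 16 = 0

0


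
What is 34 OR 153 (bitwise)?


0b100010 | 0b10011001 = 0b10111011 = 187

187


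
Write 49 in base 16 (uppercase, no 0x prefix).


49 = 31 hex

31


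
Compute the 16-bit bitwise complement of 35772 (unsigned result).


~0b1000101110111100 = 0b111010001000011 = 29763 (16-bit unsigned)

29763


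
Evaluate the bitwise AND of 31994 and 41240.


0b111110011111010 & 0b1010000100011000 = 0b10000000011000 = 8216

8216


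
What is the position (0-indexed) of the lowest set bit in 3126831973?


0b10111010010111111010101101100101. Lowest set bit at position 0

0


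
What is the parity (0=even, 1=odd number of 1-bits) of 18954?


0b100101000001010 has 5 ones => parity 1

1


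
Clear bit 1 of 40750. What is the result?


40750 & ~(1 << 1) = 40748

40748


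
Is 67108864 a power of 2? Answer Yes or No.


0b100000000000000000000000000. Only one bit set => Yes

Yes


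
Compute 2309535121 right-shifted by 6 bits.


0b10001001101010001011010110010001 >> 6 = 0b10001001101010001011010110 = 36086486

36086486


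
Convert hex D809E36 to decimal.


D809E36 hex = 226532918 decimal

226532918


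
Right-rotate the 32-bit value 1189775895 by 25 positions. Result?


Rotate 0b1000110111010101000101000010111 right by 25 (32-bit) = 0b1110101010001010000101110100011 = 1967459235

1967459235


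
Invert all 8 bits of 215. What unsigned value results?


215 ^ 255 = 40

40


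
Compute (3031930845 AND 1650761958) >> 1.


Step 1: 3031930845 & 1650761958 = 539263172
Step 2: 539263172 >> 1 = 269631586

269631586


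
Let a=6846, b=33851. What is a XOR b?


6846 ^ 33851 = 40581

40581


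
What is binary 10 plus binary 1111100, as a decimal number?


10 + 1111100 = 1111110 = 126

126


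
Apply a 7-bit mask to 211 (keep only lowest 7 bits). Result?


211 & 127 = 83

83


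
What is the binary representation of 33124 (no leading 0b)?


33124 = 1000000101100100 in binary

1000000101100100


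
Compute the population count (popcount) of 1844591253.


0b1101101111100100011101010010101 has 18 set bits

18


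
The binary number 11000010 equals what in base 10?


11000010 in decimal = 194

194


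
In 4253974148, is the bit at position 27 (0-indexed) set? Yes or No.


0b11111101100011100111111010000100, bit 27 = 1. Yes

Yes


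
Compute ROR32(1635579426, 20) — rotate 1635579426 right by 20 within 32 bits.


Rotate 0b1100001011111001111011000100010 right by 20 (32-bit) = 0b11001111011000100010011000010111 = 3479315991

3479315991


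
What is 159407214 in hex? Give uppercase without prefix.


159407214 = 9805C6E hex

9805C6E


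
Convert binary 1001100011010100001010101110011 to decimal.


1001100011010100001010101110011 in decimal = 1282020723

1282020723


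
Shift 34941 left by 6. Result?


0b1000100001111101 << 6 = 0b1000100001111101000000 = 2236224

2236224


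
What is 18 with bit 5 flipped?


18 ^ (1 << 5) = 18 ^ 32 = 50

50


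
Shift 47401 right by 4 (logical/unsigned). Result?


0b1011100100101001 >> 4 = 0b101110010010 = 2962

2962


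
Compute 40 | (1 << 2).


40 | (1 << 2) = 40 | 4 = 44

44


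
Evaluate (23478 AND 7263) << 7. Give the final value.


Step 1: 23478 & 7263 = 6166
Step 2: 6166 << 7 = 789248

789248


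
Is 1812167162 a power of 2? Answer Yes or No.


0b1101100000000110111100111111010. Multiple bits set => No

No


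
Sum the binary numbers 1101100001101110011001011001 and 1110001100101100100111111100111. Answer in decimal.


1101100001101110011001011001 + 1110001100101100100111111100111 = 1111111000111010011011001000000 = 2132620864

2132620864


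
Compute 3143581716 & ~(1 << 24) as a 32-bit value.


3143581716 & ~(1 << 24) = 3126804500

3126804500


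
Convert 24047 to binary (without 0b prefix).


24047 = 101110111101111 in binary

101110111101111


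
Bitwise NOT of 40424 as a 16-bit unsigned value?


~0b1001110111101000 = 0b110001000010111 = 25111 (16-bit unsigned)

25111


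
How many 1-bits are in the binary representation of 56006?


0b1101101011000110 has 9 set bits

9


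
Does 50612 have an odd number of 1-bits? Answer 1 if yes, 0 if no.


0b1100010110110100 has 8 ones => parity 0

0


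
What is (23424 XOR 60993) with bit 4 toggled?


Step 1: 23424 ^ 60993 = 46529
Step 2: 46529 ^ (1 << 4) = 46529 ^ 16 = 46545

46545


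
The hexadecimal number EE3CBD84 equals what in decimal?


EE3CBD84 hex = 3996958084 decimal

3996958084


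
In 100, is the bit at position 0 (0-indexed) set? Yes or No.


0b1100100, bit 0 = 0. No

No


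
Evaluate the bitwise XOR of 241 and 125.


0b11110001 ^ 0b1111101 = 0b10001100 = 140

140


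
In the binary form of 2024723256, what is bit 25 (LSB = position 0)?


0b1111000101011101101001100111000, position 25 = 0

0


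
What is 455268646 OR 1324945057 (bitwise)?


0b11011001000101101100100100110 | 0b1001110111110010000111010100001 = 0b1011111111110111101111110100111 = 1610342311

1610342311


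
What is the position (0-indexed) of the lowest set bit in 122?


0b1111010. Lowest set bit at position 1

1


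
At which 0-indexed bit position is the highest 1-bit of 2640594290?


0b10011101011001000100010101110010. Highest set bit at position 31

31


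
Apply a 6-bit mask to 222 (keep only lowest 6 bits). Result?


222 & 63 = 30

30


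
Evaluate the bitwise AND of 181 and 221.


0b10110101 & 0b11011101 = 0b10010101 = 149

149


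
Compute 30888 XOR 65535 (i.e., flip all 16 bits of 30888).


30888 ^ 65535 = 34647

34647


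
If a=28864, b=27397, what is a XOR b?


28864 ^ 27397 = 7109

7109


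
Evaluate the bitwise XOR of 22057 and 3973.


0b101011000101001 ^ 0b111110000101 = 0b101100110101100 = 22956

22956


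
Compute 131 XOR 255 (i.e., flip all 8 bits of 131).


131 ^ 255 = 124

124


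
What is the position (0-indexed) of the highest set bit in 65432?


0b1111111110011000. Highest set bit at position 15

15


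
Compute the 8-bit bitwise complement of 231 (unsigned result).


~0b11100111 = 0b11000 = 24 (8-bit unsigned)

24


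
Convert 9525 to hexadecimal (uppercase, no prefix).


9525 = 2535 hex

2535


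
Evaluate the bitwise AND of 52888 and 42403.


0b1100111010011000 & 0b1010010110100011 = 0b1000010010000000 = 33920

33920


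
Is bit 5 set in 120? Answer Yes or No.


0b1111000, bit 5 = 1. Yes

Yes


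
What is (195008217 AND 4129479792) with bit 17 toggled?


Step 1: 195008217 & 4129479792 = 33723472
Step 2: 33723472 ^ (1 << 17) = 33723472 ^ 131072 = 33592400

33592400


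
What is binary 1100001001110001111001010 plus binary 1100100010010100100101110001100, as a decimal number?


1100001001110001111001010 + 1100100010010100100101110001100 = 1100101110011110010111101010110 = 1708076886

1708076886


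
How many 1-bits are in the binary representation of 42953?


0b1010011111001001 has 9 set bits

9


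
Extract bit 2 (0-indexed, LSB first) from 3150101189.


0b10111011110000101011101011000101, position 2 = 1

1


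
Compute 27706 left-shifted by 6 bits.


0b110110000111010 << 6 = 0b110110000111010000000 = 1773184

1773184


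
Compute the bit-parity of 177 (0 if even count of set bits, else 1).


0b10110001 has 4 ones => parity 0

0


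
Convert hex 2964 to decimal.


2964 hex = 10596 decimal

10596


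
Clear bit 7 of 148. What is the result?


148 & ~(1 << 7) = 20

20


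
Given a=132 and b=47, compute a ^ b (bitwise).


132 ^ 47 = 171

171


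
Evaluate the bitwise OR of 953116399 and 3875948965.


0b111000110011110110011011101111 | 0b11100111000001100100100110100101 = 0b11111111110011110110111111101111 = 4291784687

4291784687


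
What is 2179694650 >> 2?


0b10000001111010111000000000111010 >> 2 = 0b100000011110101110000000001110 = 544923662

544923662


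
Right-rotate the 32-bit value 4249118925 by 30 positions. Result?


Rotate 0b11111101010001000110100011001101 right by 30 (32-bit) = 0b11110101000100011010001100110111 = 4111573815

4111573815


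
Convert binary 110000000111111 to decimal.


110000000111111 in decimal = 24639

24639


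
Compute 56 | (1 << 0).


56 | (1 << 0) = 56 | 1 = 57

57


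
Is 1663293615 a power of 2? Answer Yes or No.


0b1100011001000111101100010101111. Multiple bits set => No

No


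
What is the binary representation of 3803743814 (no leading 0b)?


3803743814 = 11100010101110001000011001000110 in binary

11100010101110001000011001000110


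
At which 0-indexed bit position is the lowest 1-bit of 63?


0b111111. Lowest set bit at position 0

0


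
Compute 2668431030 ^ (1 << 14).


2668431030 ^ (1 << 14) = 2668431030 ^ 16384 = 2668447414

2668447414


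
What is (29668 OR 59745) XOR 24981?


Step 1: 29668 | 59745 = 64485
Step 2: 64485 ^ 24981 = 39536

39536


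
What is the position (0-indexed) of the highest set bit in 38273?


0b1001010110000001. Highest set bit at position 15

15


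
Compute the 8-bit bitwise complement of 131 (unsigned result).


~0b10000011 = 0b1111100 = 124 (8-bit unsigned)

124


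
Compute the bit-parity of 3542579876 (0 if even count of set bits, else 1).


0b11010011001001110111101010100100 has 17 ones => parity 1

1


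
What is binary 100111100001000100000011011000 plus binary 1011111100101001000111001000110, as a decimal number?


100111100001000100000011011000 + 1011111100101001000111001000110 = 10000111000110001100111100011110 = 2266550046

2266550046


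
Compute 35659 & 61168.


0b1000101101001011 & 0b1110111011110000 = 0b1000101001000000 = 35392

35392


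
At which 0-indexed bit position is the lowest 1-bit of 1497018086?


0b1011001001110101010111011100110. Lowest set bit at position 1

1


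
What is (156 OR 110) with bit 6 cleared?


Step 1: 156 | 110 = 254
Step 2: 254 & ~(1 << 6) = 190

190


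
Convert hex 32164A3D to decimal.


32164A3D hex = 840321597 decimal

840321597


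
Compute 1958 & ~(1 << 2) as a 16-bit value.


1958 & ~(1 << 2) = 1954

1954


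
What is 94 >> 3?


0b1011110 >> 3 = 0b1011 = 11

11


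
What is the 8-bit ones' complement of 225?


225 ^ 255 = 30

30


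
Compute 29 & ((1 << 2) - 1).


29 & 3 = 1

1


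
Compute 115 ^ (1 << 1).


115 ^ (1 << 1) = 115 ^ 2 = 113

113


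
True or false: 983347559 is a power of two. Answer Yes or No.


0b111010100111001011000101100111. Multiple bits set => No

No


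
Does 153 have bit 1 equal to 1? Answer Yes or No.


0b10011001, bit 1 = 0. No

No


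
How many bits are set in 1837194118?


0b1101101100000010101101110000110 has 15 set bits

15


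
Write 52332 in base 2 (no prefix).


52332 = 1100110001101100 in binary

1100110001101100


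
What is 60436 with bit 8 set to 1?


60436 | (1 << 8) = 60436 | 256 = 60692

60692


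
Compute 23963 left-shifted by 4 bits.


0b101110110011011 << 4 = 0b1011101100110110000 = 383408

383408


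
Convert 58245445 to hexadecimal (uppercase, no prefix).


58245445 = 378C145 hex

378C145


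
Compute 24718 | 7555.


0b110000010001110 | 0b1110110000011 = 0b111110110001111 = 32143

32143


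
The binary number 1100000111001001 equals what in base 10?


1100000111001001 in decimal = 49609

49609


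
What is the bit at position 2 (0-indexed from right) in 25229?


0b110001010001101, position 2 = 1

1


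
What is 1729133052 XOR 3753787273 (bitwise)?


0b1100111000100000111100111111100 ^ 0b11011111101111100011111110001001 = 0b10111000101011100100011001110101 = 3098429045

3098429045


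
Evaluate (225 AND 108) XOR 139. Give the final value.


Step 1: 225 & 108 = 96
Step 2: 96 ^ 139 = 235

235


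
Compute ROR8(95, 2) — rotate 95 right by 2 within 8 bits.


Rotate 0b1011111 right by 2 (8-bit) = 0b11010111 = 215

215


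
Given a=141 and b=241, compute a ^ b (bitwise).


141 ^ 241 = 124

124


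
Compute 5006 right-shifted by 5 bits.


0b1001110001110 >> 5 = 0b10011100 = 156

156


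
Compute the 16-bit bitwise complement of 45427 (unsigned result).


~0b1011000101110011 = 0b100111010001100 = 20108 (16-bit unsigned)

20108


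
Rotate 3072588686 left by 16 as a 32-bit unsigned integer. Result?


Rotate 0b10110111001000111111101110001110 left by 16 (32-bit) = 0b11111011100011101011011100100011 = 4220434211

4220434211


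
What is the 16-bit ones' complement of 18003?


18003 ^ 65535 = 47532

47532


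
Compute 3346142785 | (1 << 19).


3346142785 | (1 << 19) = 3346142785 | 524288 = 3346667073

3346667073


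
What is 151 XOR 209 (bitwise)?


0b10010111 ^ 0b11010001 = 0b1000110 = 70

70


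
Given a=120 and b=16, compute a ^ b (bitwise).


120 ^ 16 = 104

104


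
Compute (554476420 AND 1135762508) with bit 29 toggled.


Step 1: 554476420 & 1135762508 = 16777220
Step 2: 16777220 ^ (1 << 29) = 16777220 ^ 536870912 = 553648132

553648132


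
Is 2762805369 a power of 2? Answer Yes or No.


0b10100100101011010001000001111001. Multiple bits set => No

No


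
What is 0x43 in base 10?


43 hex = 67 decimal

67


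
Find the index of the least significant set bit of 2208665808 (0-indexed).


0b10000011101001011001000011010000. Lowest set bit at position 4

4


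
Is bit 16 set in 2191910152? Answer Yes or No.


0b10000010101001011110010100001000, bit 16 = 1. Yes

Yes


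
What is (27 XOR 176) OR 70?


Step 1: 27 ^ 176 = 171
Step 2: 171 | 70 = 239

239


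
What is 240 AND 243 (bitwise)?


0b11110000 & 0b11110011 = 0b11110000 = 240

240


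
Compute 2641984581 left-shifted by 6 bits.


0b10011101011110010111110001000101 << 6 = 0b10011101011110010111110001000101000000 = 169087013184

169087013184


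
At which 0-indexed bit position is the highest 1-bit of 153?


0b10011001. Highest set bit at position 7

7


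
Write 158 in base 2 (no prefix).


158 = 10011110 in binary

10011110


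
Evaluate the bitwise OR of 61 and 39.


0b111101 | 0b100111 = 0b111111 = 63

63


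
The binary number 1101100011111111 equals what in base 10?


1101100011111111 in decimal = 55551

55551


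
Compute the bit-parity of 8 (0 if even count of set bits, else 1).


0b1000 has 1 ones => parity 1

1


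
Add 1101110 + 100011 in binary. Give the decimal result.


1101110 + 100011 = 10010001 = 145

145


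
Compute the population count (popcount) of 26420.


0b110011100110100 has 8 set bits

8


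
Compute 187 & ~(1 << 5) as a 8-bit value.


187 & ~(1 << 5) = 155

155


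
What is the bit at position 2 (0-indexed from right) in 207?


0b11001111, position 2 = 1

1


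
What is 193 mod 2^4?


193 & 15 = 1

1


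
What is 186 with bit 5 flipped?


186 ^ (1 << 5) = 186 ^ 32 = 154

154


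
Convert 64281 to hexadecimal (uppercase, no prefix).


64281 = FB19 hex

FB19


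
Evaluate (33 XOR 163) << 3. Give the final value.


Step 1: 33 ^ 163 = 130
Step 2: 130 << 3 = 1040

1040


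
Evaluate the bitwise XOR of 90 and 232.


0b1011010 ^ 0b11101000 = 0b10110010 = 178

178


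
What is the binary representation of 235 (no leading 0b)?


235 = 11101011 in binary

11101011


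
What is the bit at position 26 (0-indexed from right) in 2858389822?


0b10101010010111111001000100111110, position 26 = 0

0


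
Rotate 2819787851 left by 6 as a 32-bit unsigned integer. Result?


Rotate 0b10101000000100101000110001001011 left by 6 (32-bit) = 0b100101000110001001011101010 = 77796074

77796074


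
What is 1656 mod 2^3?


1656 & 7 = 0

0


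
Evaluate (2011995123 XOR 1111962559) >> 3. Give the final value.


Step 1: 2011995123 ^ 1111962559 = 900442188
Step 2: 900442188 >> 3 = 112555273

112555273


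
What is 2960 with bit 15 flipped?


2960 ^ (1 << 15) = 2960 ^ 32768 = 35728

35728


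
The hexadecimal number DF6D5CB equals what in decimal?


DF6D5CB hex = 234280395 decimal

234280395


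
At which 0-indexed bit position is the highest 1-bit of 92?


0b1011100. Highest set bit at position 6

6


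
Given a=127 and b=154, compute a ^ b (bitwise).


127 ^ 154 = 229

229


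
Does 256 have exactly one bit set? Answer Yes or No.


0b100000000. Only one bit set => Yes

Yes


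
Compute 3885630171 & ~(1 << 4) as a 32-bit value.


3885630171 & ~(1 << 4) = 3885630155

3885630155


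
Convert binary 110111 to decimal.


110111 in decimal = 55

55


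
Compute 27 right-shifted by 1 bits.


0b11011 >> 1 = 0b1101 = 13

13


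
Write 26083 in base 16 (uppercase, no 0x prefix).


26083 = 65E3 hex

65E3


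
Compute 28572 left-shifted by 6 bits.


0b110111110011100 << 6 = 0b110111110011100000000 = 1828608

1828608


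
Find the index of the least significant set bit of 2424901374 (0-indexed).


0b10010000100010010000111011111110. Lowest set bit at position 1

1


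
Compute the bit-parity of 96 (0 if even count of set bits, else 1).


0b1100000 has 2 ones => parity 0

0


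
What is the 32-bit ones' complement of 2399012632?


2399012632 ^ 4294967295 = 1895954663

1895954663


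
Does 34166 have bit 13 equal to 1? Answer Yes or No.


0b1000010101110110, bit 13 = 0. No

No


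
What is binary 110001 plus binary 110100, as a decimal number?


110001 + 110100 = 1100101 = 101

101


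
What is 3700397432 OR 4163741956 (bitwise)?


0b11011100100011111001010101111000 | 0b11111000001011011010100100000100 = 0b11111100101011111011110101111100 = 4239375740

4239375740


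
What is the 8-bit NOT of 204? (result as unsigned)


~0b11001100 = 0b110011 = 51 (8-bit unsigned)

51


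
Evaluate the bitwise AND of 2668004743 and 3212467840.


0b10011111000001101000010110000111 & 0b10111111011110100101111010000000 = 0b10011111000000100000010010000000 = 2667709568

2667709568


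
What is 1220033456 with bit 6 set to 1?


1220033456 | (1 << 6) = 1220033456 | 64 = 1220033520

1220033520


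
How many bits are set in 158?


0b10011110 has 5 set bits

5


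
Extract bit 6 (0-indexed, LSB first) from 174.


0b10101110, position 6 = 0

0


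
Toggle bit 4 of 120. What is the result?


120 ^ (1 << 4) = 120 ^ 16 = 104

104


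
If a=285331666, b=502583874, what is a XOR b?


285331666 ^ 502583874 = 217383568

217383568


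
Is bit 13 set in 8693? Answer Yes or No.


0b10000111110101, bit 13 = 1. Yes

Yes


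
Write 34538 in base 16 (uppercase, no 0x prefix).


34538 = 86EA hex

86EA


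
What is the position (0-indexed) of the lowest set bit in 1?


0b1. Lowest set bit at position 0

0


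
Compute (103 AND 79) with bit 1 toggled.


Step 1: 103 & 79 = 71
Step 2: 71 ^ (1 << 1) = 71 ^ 2 = 69

69


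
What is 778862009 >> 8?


0b101110011011000111110110111001 >> 8 = 0b1011100110110001111101 = 3042429

3042429


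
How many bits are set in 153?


0b10011001 has 4 set bits

4


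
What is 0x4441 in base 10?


4441 hex = 17473 decimal

17473


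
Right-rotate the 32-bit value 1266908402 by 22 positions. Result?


Rotate 0b1001011100000110111110011110010 right by 22 (32-bit) = 0b1101111100111100100100101110 = 234080558

234080558


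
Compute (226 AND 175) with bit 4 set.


Step 1: 226 & 175 = 162
Step 2: 162 | (1 << 4) = 162 | 16 = 178

178


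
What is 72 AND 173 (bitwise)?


0b1001000 & 0b10101101 = 0b1000 = 8

8


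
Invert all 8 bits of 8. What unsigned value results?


8 ^ 255 = 247

247


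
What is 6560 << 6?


0b1100110100000 << 6 = 0b1100110100000000000 = 419840

419840


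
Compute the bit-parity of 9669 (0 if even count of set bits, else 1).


0b10010111000101 has 7 ones => parity 1

1


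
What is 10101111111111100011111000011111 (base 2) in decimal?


10101111111111100011111000011111 in decimal = 2952674847

2952674847


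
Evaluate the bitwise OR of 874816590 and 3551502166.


0b110100001001001010010001001110 | 0b11010011101011111001111101010110 = 0b11110111101011111011111101011110 = 4155490142

4155490142


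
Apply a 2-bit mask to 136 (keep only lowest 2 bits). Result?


136 & 3 = 0

0


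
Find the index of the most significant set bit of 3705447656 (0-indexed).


0b11011100110111001010010011101000. Highest set bit at position 31

31
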